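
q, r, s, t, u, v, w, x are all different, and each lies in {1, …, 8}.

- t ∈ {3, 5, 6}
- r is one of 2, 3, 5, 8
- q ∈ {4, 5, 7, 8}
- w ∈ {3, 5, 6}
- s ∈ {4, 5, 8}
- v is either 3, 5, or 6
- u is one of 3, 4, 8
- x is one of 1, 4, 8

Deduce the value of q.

7

The 8 variables together cover exactly {1, 2, 3, 4, 5, 6, 7, 8} — 8 values for 8 variables — and 1 appears only in x's list, so x = 1.
The 7 still-open variables draw from only 7 values {2, 3, 4, 5, 6, 7, 8}, so each is used; only r can be 2, hence r = 2.
The 6 still-open variables together cover exactly {3, 4, 5, 6, 7, 8} — 6 values for 6 variables — and 7 appears only in q's list, so q = 7.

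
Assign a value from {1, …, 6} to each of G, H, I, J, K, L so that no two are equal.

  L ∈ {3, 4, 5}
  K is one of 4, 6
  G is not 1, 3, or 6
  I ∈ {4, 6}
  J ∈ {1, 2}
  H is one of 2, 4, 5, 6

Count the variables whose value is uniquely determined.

The 6 variables together cover exactly {1, 2, 3, 4, 5, 6} — 6 values for 6 variables — and 1 appears only in J's list, so J = 1.
The 5 still-open variables together cover exactly {2, 3, 4, 5, 6} — 5 values for 5 variables — and 3 appears only in L's list, so L = 3.
I and K between them cover only {4, 6} — a naked pair. Remove those values from G, H.
Determined: J=1, L=3. The other variables each still have more than one consistent value. That makes 2.

2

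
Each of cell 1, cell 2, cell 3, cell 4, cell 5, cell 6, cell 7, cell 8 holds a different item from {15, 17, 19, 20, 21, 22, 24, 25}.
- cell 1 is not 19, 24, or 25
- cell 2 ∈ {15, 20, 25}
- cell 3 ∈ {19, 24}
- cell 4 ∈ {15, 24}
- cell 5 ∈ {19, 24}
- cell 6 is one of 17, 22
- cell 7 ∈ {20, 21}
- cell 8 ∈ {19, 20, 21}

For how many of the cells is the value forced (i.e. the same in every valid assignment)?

The 8 variables together cover exactly {15, 17, 19, 20, 21, 22, 24, 25} — 8 values for 8 variables — and 25 appears only in cell 2's list, so cell 2 = 25.
cell 3 and cell 5 between them cover only {19, 24} — a naked pair. Remove those values from cell 4, cell 8.
cell 4 must be 15 (only option left). Remove 15 from cell 1.
cell 7 and cell 8 between them cover only {20, 21} — a naked pair. Remove those values from cell 1.
Determined: cell 2=25, cell 4=15. The other cells each still have more than one consistent value. That makes 2.

2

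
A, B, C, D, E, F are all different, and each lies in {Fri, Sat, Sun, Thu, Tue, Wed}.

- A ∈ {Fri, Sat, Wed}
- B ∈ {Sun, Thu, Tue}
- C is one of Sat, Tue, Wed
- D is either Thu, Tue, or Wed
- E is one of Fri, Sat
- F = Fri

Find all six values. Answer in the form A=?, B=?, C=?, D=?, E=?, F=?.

A=Wed, B=Sun, C=Tue, D=Thu, E=Sat, F=Fri

F's domain is down to {Fri}, so F = Fri. So A, E can't be Fri.
E's domain is down to {Sat}, so E = Sat. Strike Sat from A, C.
A has just one choice, so A = Wed. Eliminate Wed elsewhere: C, D.
C's domain is down to {Tue}, so C = Tue. Eliminate Tue elsewhere: B, D.
D must be Thu (only option left). Strike Thu from B.
B has just one choice, so B = Sun.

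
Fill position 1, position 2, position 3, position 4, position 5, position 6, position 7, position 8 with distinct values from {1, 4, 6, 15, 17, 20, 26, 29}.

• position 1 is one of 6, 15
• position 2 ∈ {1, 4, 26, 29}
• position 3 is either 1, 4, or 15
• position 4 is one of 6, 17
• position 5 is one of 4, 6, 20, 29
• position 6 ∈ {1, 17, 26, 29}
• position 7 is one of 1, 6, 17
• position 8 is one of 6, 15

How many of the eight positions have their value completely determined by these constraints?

Among the 8 variables, 20 fits only position 5 (and all 8 values in {1, 4, 6, 15, 17, 20, 26, 29} must be used), so position 5 = 20.
The 2 variables position 1 and position 8 are confined to {6, 15}, which locks those values in; drop them from position 3, position 4, position 7.
position 4 has just one choice, so position 4 = 17. Eliminate 17 elsewhere: position 6, position 7.
position 7 has just one choice, so position 7 = 1. Eliminate 1 elsewhere: position 2, position 3, position 6.
position 3's domain is down to {4}, so position 3 = 4. Remove 4 from position 2.
Determined: position 3=4, position 4=17, position 5=20, position 7=1. The other positions each still have more than one consistent value. That makes 4.

4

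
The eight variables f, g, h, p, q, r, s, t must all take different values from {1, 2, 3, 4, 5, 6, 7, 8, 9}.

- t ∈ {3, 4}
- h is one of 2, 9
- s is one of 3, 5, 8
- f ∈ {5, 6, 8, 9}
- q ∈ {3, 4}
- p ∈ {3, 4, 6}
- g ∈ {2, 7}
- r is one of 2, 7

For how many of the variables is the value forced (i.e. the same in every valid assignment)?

2

g and r between them cover only {2, 7} — a naked pair. Remove those values from h.
h has just one choice, so h = 9. Strike 9 from f.
q and t share exactly the 2 values {3, 4}; by pigeonhole those values go to them, so strike 3, 4 from p, s.
That leaves p = 6. Strike 6 from f.
Determined: h=9, p=6. The other variables each still have more than one consistent value. That makes 2.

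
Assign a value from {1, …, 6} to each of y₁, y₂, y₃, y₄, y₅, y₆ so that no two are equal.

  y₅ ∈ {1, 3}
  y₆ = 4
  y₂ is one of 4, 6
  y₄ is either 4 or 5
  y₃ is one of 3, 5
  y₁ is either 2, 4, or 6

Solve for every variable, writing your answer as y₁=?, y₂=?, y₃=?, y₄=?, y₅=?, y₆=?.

y₁=2, y₂=6, y₃=3, y₄=5, y₅=1, y₆=4

y₆'s domain is down to {4}, so y₆ = 4. So y₁, y₂, y₄ can't be 4.
y₂ has just one choice, so y₂ = 6. Remove 6 from y₁.
y₄ must be 5 (only option left). Eliminate 5 elsewhere: y₃.
y₁'s domain is down to {2}, so y₁ = 2.
y₃'s domain is down to {3}, so y₃ = 3. Eliminate 3 elsewhere: y₅.
That leaves y₅ = 1.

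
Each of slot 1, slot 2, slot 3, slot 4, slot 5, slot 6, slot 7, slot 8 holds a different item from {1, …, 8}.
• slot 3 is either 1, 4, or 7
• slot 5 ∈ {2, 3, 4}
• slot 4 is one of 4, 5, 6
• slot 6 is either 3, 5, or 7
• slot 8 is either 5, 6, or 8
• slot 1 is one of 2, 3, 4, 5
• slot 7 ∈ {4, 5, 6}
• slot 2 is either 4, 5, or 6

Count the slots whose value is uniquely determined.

Among the 8 variables, 1 fits only slot 3 (and all 8 values in {1, 2, 3, 4, 5, 6, 7, 8} must be used), so slot 3 = 1.
The 7 still-open variables draw from only 7 values {2, 3, 4, 5, 6, 7, 8}, so each is used; only slot 6 can be 7, hence slot 6 = 7.
The 6 still-open variables together cover exactly {2, 3, 4, 5, 6, 8} — 6 values for 6 variables — and 8 appears only in slot 8's list, so slot 8 = 8.
slot 2, slot 4, slot 7 between them cover only {4, 5, 6} — a naked triple. Remove those values from slot 1, slot 5.
Determined: slot 3=1, slot 6=7, slot 8=8. The other slots each still have more than one consistent value. That makes 3.

3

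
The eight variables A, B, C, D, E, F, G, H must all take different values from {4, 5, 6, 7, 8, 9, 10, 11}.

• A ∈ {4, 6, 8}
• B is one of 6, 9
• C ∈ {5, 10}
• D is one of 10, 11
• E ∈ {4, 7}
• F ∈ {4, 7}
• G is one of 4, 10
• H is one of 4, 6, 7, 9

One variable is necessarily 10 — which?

G

The 8 variables together cover exactly {4, 5, 6, 7, 8, 9, 10, 11} — 8 values for 8 variables — and 5 appears only in C's list, so C = 5.
Among the 7 still-open variables, 8 fits only A (and all 7 values in {4, 6, 7, 8, 9, 10, 11} must be used), so A = 8.
Among the 6 still-open variables, 11 fits only D (and all 6 values in {4, 6, 7, 9, 10, 11} must be used), so D = 11.
The 5 still-open variables together cover exactly {4, 6, 7, 9, 10} — 5 values for 5 variables — and 10 appears only in G's list, so G = 10.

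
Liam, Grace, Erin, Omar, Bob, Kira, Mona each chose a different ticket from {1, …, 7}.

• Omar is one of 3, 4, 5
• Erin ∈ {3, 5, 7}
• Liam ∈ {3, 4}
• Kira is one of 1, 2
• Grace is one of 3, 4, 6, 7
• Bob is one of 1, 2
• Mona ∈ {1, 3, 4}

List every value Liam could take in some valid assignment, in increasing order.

Among the 7 variables, 6 fits only Grace (and all 7 values in {1, 2, 3, 4, 5, 6, 7} must be used), so Grace = 6.
The 6 still-open variables together cover exactly {1, 2, 3, 4, 5, 7} — 6 values for 6 variables — and 7 appears only in Erin's list, so Erin = 7.
Among the 5 still-open variables, 5 fits only Omar (and all 5 values in {1, 2, 3, 4, 5} must be used), so Omar = 5.
The 2 variables Bob and Kira are confined to {1, 2}, which locks those values in; drop them from Mona.
No further eliminations apply; Liam can still be any of 3, 4.

3, 4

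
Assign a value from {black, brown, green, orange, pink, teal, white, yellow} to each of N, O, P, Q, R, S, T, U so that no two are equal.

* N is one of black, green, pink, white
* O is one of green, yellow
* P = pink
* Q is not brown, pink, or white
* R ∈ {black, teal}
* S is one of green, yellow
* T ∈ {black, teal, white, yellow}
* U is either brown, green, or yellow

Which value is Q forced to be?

orange

P has just one choice, so P = pink. Remove pink from N.
Among the 7 still-open variables, brown fits only U (and all 7 values in {black, brown, green, orange, teal, white, yellow} must be used), so U = brown.
Among the 6 still-open variables, orange fits only Q (and all 6 values in {black, green, orange, teal, white, yellow} must be used), so Q = orange.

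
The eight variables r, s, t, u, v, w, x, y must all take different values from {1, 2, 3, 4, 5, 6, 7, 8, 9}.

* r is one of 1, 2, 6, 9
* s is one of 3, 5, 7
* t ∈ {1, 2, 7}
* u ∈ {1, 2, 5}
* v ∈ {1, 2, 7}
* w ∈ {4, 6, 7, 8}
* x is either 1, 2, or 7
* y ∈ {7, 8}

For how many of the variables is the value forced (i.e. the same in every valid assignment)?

3

t, v, x between them cover only {1, 2, 7} — a naked triple. Remove those values from r, s, u, w, y.
u must be 5 (only option left). So s can't be 5.
That leaves y = 8. Strike 8 from w.
s has just one choice, so s = 3.
Determined: s=3, u=5, y=8. The other variables each still have more than one consistent value. That makes 3.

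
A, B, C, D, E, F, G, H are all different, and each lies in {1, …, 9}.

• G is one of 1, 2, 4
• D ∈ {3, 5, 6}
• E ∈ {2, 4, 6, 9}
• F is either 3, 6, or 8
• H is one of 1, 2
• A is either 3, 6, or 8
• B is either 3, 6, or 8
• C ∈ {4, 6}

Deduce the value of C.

The 8 variables draw from only 8 values {1, 2, 3, 4, 5, 6, 8, 9}, so each is used; only D can be 5, hence D = 5.
Among the 7 still-open variables, 9 fits only E (and all 7 values in {1, 2, 3, 4, 6, 8, 9} must be used), so E = 9.
A, B, F share exactly the 3 values {3, 6, 8}; by pigeonhole those values go to them, so strike 3, 6, 8 from C.
So C = 4.

4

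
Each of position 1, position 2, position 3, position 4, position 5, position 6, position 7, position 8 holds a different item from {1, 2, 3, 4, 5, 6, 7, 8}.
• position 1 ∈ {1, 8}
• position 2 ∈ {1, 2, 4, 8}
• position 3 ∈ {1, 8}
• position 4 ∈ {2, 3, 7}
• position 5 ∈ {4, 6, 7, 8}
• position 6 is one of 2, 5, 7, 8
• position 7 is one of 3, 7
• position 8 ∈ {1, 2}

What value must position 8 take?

2

Among the 8 variables, 5 fits only position 6 (and all 8 values in {1, 2, 3, 4, 5, 6, 7, 8} must be used), so position 6 = 5.
Among the 7 still-open variables, 6 fits only position 5 (and all 7 values in {1, 2, 3, 4, 6, 7, 8} must be used), so position 5 = 6.
The 6 still-open variables together cover exactly {1, 2, 3, 4, 7, 8} — 6 values for 6 variables — and 4 appears only in position 2's list, so position 2 = 4.
The 2 variables position 1 and position 3 are confined to {1, 8}, which locks those values in; drop them from position 8.
So position 8 = 2.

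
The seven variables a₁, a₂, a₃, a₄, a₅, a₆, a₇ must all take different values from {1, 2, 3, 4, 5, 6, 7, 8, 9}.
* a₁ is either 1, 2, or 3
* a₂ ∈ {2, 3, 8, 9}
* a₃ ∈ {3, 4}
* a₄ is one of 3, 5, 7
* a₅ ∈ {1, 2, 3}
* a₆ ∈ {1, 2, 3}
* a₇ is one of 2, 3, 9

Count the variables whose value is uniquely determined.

3

a₁, a₅, a₆ share exactly the 3 values {1, 2, 3}; by pigeonhole those values go to them, so strike 1, 2, 3 from a₂, a₃, a₄, a₇.
a₃ has just one choice, so a₃ = 4.
That leaves a₇ = 9. Eliminate 9 elsewhere: a₂.
a₂'s domain is down to {8}, so a₂ = 8.
Determined: a₂=8, a₃=4, a₇=9. The other variables each still have more than one consistent value. That makes 3.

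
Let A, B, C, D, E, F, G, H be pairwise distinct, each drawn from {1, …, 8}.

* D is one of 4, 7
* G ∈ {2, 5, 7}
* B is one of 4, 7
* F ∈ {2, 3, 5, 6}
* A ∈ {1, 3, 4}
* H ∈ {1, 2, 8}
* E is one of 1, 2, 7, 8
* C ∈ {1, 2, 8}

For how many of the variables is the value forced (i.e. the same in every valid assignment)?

The 8 variables draw from only 8 values {1, 2, 3, 4, 5, 6, 7, 8}, so each is used; only F can be 6, hence F = 6.
The 7 still-open variables together cover exactly {1, 2, 3, 4, 5, 7, 8} — 7 values for 7 variables — and 3 appears only in A's list, so A = 3.
The 6 still-open variables together cover exactly {1, 2, 4, 5, 7, 8} — 6 values for 6 variables — and 5 appears only in G's list, so G = 5.
B and D share exactly the 2 values {4, 7}; by pigeonhole those values go to them, so strike 4, 7 from E.
Determined: A=3, F=6, G=5. The other variables each still have more than one consistent value. That makes 3.

3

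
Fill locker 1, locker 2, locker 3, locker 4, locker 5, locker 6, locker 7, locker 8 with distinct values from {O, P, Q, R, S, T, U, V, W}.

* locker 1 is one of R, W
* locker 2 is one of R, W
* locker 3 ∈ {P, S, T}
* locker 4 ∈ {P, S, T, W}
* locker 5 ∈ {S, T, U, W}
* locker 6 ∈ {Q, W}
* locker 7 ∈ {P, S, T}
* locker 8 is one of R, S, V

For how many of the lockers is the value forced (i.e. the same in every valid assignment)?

3

The 8 variables together cover exactly {P, Q, R, S, T, U, V, W} — 8 values for 8 variables — and Q appears only in locker 6's list, so locker 6 = Q.
The 7 still-open variables draw from only 7 values {P, R, S, T, U, V, W}, so each is used; only locker 5 can be U, hence locker 5 = U.
The 6 still-open variables draw from only 6 values {P, R, S, T, V, W}, so each is used; only locker 8 can be V, hence locker 8 = V.
The 2 variables locker 1 and locker 2 are confined to {R, W}, which locks those values in; drop them from locker 4.
Determined: locker 5=U, locker 6=Q, locker 8=V. The other lockers each still have more than one consistent value. That makes 3.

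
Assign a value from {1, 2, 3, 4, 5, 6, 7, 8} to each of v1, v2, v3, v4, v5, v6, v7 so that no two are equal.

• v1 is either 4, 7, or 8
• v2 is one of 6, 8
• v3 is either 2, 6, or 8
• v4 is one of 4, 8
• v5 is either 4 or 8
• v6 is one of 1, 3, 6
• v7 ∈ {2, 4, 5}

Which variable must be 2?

The 2 variables v4 and v5 are confined to {4, 8}, which locks those values in; drop them from v1, v2, v3, v7.
v1 must be 7 (only option left).
v2 has just one choice, so v2 = 6. Eliminate 6 elsewhere: v3, v6.

v3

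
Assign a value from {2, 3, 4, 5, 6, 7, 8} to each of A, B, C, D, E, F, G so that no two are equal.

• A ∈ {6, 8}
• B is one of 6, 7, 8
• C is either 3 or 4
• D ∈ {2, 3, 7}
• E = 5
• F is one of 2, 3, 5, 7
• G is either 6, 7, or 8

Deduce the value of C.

4

E's domain is down to {5}, so E = 5. Remove 5 from F.
Among the 6 still-open variables, 4 fits only C (and all 6 values in {2, 3, 4, 6, 7, 8} must be used), so C = 4.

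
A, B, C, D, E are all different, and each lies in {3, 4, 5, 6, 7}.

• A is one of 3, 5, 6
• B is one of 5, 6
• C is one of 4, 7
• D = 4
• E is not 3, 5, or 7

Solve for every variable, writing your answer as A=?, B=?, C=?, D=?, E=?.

A=3, B=5, C=7, D=4, E=6

D has just one choice, so D = 4. Remove 4 from C, E.
E's domain is down to {6}, so E = 6. Eliminate 6 elsewhere: A, B.
B's domain is down to {5}, so B = 5. Remove 5 from A.
C has just one choice, so C = 7.
A's domain is down to {3}, so A = 3.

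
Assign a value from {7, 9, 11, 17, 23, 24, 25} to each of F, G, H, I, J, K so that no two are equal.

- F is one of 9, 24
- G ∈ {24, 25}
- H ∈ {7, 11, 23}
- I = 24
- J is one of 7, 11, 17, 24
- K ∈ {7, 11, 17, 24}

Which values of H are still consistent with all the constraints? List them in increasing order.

7, 11, 23

I must be 24 (only option left). Strike 24 from F, G, J, K.
F has just one choice, so F = 9.
G must be 25 (only option left).
No further eliminations apply; H can still be any of 7, 11, 23.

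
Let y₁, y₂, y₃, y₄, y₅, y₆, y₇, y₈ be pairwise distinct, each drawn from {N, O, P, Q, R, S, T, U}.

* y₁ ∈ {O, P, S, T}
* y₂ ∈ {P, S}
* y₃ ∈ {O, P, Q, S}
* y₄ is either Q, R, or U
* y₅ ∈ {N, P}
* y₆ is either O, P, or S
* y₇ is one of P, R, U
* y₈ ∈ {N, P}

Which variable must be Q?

The 8 variables together cover exactly {N, O, P, Q, R, S, T, U} — 8 values for 8 variables — and T appears only in y₁'s list, so y₁ = T.
The 2 variables y₅ and y₈ are confined to {N, P}, which locks those values in; drop them from y₂, y₃, y₆, y₇.
y₂'s domain is down to {S}, so y₂ = S. Eliminate S elsewhere: y₃, y₆.
y₆ has just one choice, so y₆ = O. So y₃ can't be O.
So Q goes to y₃.

y₃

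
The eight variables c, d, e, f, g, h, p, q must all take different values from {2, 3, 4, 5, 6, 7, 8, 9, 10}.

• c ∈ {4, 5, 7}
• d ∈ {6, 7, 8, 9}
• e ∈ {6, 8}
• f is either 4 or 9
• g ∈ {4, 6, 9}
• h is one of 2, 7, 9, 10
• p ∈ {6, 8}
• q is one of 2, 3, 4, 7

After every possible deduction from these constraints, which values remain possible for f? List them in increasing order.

e and p share exactly the 2 values {6, 8}; by pigeonhole those values go to them, so strike 6, 8 from d, g.
f and g between them cover only {4, 9} — a naked pair. Remove those values from c, d, h, q.
That leaves d = 7. Strike 7 from c, h, q.
c's domain is down to {5}, so c = 5.
No further eliminations apply; f can still be any of 4, 9.

4, 9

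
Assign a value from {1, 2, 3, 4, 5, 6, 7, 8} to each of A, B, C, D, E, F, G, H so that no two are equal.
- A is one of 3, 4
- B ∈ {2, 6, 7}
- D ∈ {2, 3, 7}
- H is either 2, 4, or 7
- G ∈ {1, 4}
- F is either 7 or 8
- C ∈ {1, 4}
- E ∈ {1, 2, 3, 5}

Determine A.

3

Among the 8 variables, 5 fits only E (and all 8 values in {1, 2, 3, 4, 5, 6, 7, 8} must be used), so E = 5.
Among the 7 still-open variables, 6 fits only B (and all 7 values in {1, 2, 3, 4, 6, 7, 8} must be used), so B = 6.
The 6 still-open variables together cover exactly {1, 2, 3, 4, 7, 8} — 6 values for 6 variables — and 8 appears only in F's list, so F = 8.
The 2 variables C and G are confined to {1, 4}, which locks those values in; drop them from A, H.
So A = 3.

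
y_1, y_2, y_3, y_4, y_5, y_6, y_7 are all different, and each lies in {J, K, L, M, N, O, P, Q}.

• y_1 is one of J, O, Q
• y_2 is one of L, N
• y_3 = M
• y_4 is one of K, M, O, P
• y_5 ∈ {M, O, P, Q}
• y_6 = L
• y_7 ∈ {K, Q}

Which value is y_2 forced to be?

y_3 has just one choice, so y_3 = M. Remove M from y_4, y_5.
y_6 must be L (only option left). Eliminate L elsewhere: y_2.
So y_2 = N.

N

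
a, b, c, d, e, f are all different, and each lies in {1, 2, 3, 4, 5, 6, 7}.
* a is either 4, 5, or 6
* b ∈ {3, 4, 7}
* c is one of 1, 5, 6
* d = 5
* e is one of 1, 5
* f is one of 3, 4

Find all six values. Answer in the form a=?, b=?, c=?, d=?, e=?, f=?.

d must be 5 (only option left). Strike 5 from a, c, e.
That leaves e = 1. Eliminate 1 elsewhere: c.
That leaves c = 6. Remove 6 from a.
That leaves a = 4. Eliminate 4 elsewhere: b, f.
f's domain is down to {3}, so f = 3. Remove 3 from b.
b's domain is down to {7}, so b = 7.

a=4, b=7, c=6, d=5, e=1, f=3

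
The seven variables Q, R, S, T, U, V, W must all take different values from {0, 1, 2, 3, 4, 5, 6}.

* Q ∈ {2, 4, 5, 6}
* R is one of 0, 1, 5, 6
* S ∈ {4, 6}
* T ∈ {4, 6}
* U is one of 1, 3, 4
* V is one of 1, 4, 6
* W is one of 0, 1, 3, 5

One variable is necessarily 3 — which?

U

Among the 7 variables, 2 fits only Q (and all 7 values in {0, 1, 2, 3, 4, 5, 6} must be used), so Q = 2.
The 2 variables S and T are confined to {4, 6}, which locks those values in; drop them from R, U, V.
V must be 1 (only option left). Eliminate 1 elsewhere: R, U, W.
So 3 goes to U.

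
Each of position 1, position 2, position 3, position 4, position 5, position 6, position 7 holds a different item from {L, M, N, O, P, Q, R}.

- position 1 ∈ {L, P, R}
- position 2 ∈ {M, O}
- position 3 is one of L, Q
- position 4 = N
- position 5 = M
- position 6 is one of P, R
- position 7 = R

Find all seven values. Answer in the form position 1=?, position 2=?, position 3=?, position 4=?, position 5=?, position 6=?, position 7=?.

position 1=L, position 2=O, position 3=Q, position 4=N, position 5=M, position 6=P, position 7=R

position 4 has just one choice, so position 4 = N.
position 5's domain is down to {M}, so position 5 = M. Eliminate M elsewhere: position 2.
position 7 must be R (only option left). Eliminate R elsewhere: position 1, position 6.
position 2's domain is down to {O}, so position 2 = O.
position 6 has just one choice, so position 6 = P. Eliminate P elsewhere: position 1.
position 1 must be L (only option left). Strike L from position 3.
position 3's domain is down to {Q}, so position 3 = Q.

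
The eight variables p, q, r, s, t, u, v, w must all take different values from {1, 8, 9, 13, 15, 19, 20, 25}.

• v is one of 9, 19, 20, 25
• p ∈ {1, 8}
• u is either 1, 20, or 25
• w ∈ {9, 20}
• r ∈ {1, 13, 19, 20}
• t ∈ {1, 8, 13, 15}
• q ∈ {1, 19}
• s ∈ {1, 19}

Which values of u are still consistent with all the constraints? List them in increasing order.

The 8 variables draw from only 8 values {1, 8, 9, 13, 15, 19, 20, 25}, so each is used; only t can be 15, hence t = 15.
The 7 still-open variables draw from only 7 values {1, 8, 9, 13, 19, 20, 25}, so each is used; only p can be 8, hence p = 8.
The 6 still-open variables draw from only 6 values {1, 9, 13, 19, 20, 25}, so each is used; only r can be 13, hence r = 13.
q and s share exactly the 2 values {1, 19}; by pigeonhole those values go to them, so strike 1, 19 from u, v.
No further eliminations apply; u can still be any of 20, 25.

20, 25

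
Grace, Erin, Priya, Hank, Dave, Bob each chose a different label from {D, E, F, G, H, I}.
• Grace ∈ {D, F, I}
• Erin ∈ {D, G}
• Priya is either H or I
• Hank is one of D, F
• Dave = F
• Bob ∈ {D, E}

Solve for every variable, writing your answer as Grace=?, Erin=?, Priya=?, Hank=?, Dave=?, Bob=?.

Dave's domain is down to {F}, so Dave = F. Eliminate F elsewhere: Grace, Hank.
Hank must be D (only option left). So Grace, Erin, Bob can't be D.
Bob's domain is down to {E}, so Bob = E.
Grace's domain is down to {I}, so Grace = I. Eliminate I elsewhere: Priya.
That leaves Erin = G.
Priya must be H (only option left).

Grace=I, Erin=G, Priya=H, Hank=D, Dave=F, Bob=E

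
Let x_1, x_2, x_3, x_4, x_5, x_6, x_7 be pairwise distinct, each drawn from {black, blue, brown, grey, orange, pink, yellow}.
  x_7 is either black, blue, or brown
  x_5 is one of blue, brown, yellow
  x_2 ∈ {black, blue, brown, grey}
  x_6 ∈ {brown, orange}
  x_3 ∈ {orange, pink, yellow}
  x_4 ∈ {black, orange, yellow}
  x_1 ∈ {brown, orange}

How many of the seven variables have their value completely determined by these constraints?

2

The 7 variables draw from only 7 values {black, blue, brown, grey, orange, pink, yellow}, so each is used; only x_2 can be grey, hence x_2 = grey.
The 6 still-open variables draw from only 6 values {black, blue, brown, orange, pink, yellow}, so each is used; only x_3 can be pink, hence x_3 = pink.
x_1 and x_6 share exactly the 2 values {brown, orange}; by pigeonhole those values go to them, so strike brown, orange from x_4, x_5, x_7.
Determined: x_2=grey, x_3=pink. The other variables each still have more than one consistent value. That makes 2.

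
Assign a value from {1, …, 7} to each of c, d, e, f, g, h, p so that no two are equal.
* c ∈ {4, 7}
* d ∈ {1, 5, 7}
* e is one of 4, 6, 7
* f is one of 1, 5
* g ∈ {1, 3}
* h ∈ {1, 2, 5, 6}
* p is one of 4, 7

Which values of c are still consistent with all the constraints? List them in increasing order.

The 7 variables together cover exactly {1, 2, 3, 4, 5, 6, 7} — 7 values for 7 variables — and 2 appears only in h's list, so h = 2.
Among the 6 still-open variables, 3 fits only g (and all 6 values in {1, 3, 4, 5, 6, 7} must be used), so g = 3.
The 5 still-open variables together cover exactly {1, 4, 5, 6, 7} — 5 values for 5 variables — and 6 appears only in e's list, so e = 6.
c and p share exactly the 2 values {4, 7}; by pigeonhole those values go to them, so strike 4, 7 from d.
No further eliminations apply; c can still be any of 4, 7.

4, 7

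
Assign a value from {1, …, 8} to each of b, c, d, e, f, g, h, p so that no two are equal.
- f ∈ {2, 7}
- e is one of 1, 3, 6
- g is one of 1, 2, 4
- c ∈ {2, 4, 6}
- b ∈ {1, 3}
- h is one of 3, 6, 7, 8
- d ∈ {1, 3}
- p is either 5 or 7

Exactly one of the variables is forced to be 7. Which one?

f

The 8 variables draw from only 8 values {1, 2, 3, 4, 5, 6, 7, 8}, so each is used; only p can be 5, hence p = 5.
The 7 still-open variables together cover exactly {1, 2, 3, 4, 6, 7, 8} — 7 values for 7 variables — and 8 appears only in h's list, so h = 8.
The 6 still-open variables together cover exactly {1, 2, 3, 4, 6, 7} — 6 values for 6 variables — and 7 appears only in f's list, so f = 7.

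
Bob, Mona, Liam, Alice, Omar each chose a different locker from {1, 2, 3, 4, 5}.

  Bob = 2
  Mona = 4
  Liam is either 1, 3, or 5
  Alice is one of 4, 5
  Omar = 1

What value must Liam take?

Bob's domain is down to {2}, so Bob = 2.
Mona must be 4 (only option left). Remove 4 from Alice.
Alice's domain is down to {5}, so Alice = 5. So Liam can't be 5.
Omar has just one choice, so Omar = 1. Strike 1 from Liam.
So Liam = 3.

3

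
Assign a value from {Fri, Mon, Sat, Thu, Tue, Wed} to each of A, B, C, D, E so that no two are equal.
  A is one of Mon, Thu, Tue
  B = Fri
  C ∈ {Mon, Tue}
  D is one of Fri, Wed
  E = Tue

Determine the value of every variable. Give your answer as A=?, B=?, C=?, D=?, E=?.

B has just one choice, so B = Fri. Strike Fri from D.
D must be Wed (only option left).
E has just one choice, so E = Tue. Strike Tue from A, C.
That leaves C = Mon. Eliminate Mon elsewhere: A.
A has just one choice, so A = Thu.

A=Thu, B=Fri, C=Mon, D=Wed, E=Tue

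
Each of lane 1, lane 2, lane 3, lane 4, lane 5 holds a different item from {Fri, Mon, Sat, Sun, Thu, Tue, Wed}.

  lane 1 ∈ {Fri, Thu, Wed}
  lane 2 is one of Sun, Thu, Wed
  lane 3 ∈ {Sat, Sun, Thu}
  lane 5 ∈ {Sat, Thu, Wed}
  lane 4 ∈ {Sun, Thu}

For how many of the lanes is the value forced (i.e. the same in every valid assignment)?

Among the 5 variables, Fri fits only lane 1 (and all 5 values in {Fri, Sat, Sun, Thu, Wed} must be used), so lane 1 = Fri.
Determined: lane 1=Fri. The other lanes each still have more than one consistent value. That makes 1.

1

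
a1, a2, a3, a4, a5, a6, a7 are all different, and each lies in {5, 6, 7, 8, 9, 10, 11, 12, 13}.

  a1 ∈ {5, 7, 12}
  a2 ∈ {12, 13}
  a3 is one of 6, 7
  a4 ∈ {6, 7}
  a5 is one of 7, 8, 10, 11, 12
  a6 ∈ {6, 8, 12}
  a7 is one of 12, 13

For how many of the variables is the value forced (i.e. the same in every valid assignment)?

2

The 2 variables a2 and a7 are confined to {12, 13}, which locks those values in; drop them from a1, a5, a6.
The 2 variables a3 and a4 are confined to {6, 7}, which locks those values in; drop them from a1, a5, a6.
That leaves a1 = 5.
That leaves a6 = 8. Remove 8 from a5.
Determined: a1=5, a6=8. The other variables each still have more than one consistent value. That makes 2.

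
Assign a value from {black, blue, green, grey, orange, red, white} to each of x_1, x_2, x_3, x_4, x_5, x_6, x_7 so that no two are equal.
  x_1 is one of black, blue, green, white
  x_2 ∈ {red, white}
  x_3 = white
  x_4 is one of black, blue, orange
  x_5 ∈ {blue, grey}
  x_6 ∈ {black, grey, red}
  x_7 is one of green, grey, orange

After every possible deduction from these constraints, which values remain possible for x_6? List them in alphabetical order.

black, grey

x_3 has just one choice, so x_3 = white. Strike white from x_1, x_2.
x_2 must be red (only option left). Remove red from x_6.
No further eliminations apply; x_6 can still be any of black, grey.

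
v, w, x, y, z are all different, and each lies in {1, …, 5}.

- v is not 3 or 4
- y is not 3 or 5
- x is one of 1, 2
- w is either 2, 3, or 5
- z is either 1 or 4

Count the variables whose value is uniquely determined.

Among the 5 variables, 3 fits only w (and all 5 values in {1, 2, 3, 4, 5} must be used), so w = 3.
The 4 still-open variables together cover exactly {1, 2, 4, 5} — 4 values for 4 variables — and 5 appears only in v's list, so v = 5.
Determined: v=5, w=3. The other variables each still have more than one consistent value. That makes 2.

2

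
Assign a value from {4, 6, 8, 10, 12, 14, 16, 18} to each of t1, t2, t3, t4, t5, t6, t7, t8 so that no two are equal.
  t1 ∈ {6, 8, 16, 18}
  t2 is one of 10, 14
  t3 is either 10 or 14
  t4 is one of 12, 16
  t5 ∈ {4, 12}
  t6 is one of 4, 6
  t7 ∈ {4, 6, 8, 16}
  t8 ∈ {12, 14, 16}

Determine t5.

The 8 variables draw from only 8 values {4, 6, 8, 10, 12, 14, 16, 18}, so each is used; only t1 can be 18, hence t1 = 18.
Among the 7 still-open variables, 8 fits only t7 (and all 7 values in {4, 6, 8, 10, 12, 14, 16} must be used), so t7 = 8.
Among the 6 still-open variables, 6 fits only t6 (and all 6 values in {4, 6, 10, 12, 14, 16} must be used), so t6 = 6.
The 5 still-open variables draw from only 5 values {4, 10, 12, 14, 16}, so each is used; only t5 can be 4, hence t5 = 4.

4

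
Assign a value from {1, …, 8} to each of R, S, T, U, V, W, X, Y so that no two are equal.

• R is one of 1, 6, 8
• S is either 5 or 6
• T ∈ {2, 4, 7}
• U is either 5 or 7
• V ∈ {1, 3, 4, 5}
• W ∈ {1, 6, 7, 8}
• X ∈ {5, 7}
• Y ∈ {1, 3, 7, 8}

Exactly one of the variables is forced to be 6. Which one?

S

The 8 variables together cover exactly {1, 2, 3, 4, 5, 6, 7, 8} — 8 values for 8 variables — and 2 appears only in T's list, so T = 2.
The 7 still-open variables draw from only 7 values {1, 3, 4, 5, 6, 7, 8}, so each is used; only V can be 4, hence V = 4.
Among the 6 still-open variables, 3 fits only Y (and all 6 values in {1, 3, 5, 6, 7, 8} must be used), so Y = 3.
U and X between them cover only {5, 7} — a naked pair. Remove those values from S, W.
So 6 goes to S.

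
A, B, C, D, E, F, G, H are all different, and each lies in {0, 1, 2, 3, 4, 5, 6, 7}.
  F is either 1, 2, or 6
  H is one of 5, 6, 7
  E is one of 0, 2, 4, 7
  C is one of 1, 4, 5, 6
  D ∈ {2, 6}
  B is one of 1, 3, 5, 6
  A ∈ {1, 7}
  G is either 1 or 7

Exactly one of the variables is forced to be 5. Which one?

The 8 variables together cover exactly {0, 1, 2, 3, 4, 5, 6, 7} — 8 values for 8 variables — and 0 appears only in E's list, so E = 0.
Among the 7 still-open variables, 3 fits only B (and all 7 values in {1, 2, 3, 4, 5, 6, 7} must be used), so B = 3.
Among the 6 still-open variables, 4 fits only C (and all 6 values in {1, 2, 4, 5, 6, 7} must be used), so C = 4.
The 5 still-open variables together cover exactly {1, 2, 5, 6, 7} — 5 values for 5 variables — and 5 appears only in H's list, so H = 5.

H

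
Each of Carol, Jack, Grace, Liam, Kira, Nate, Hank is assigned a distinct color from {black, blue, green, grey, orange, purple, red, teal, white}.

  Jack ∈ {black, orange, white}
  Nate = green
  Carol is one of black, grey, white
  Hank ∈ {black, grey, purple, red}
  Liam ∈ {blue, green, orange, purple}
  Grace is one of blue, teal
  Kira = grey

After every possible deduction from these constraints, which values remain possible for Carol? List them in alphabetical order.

black, white

Kira's domain is down to {grey}, so Kira = grey. Strike grey from Carol, Hank.
Nate has just one choice, so Nate = green. Eliminate green elsewhere: Liam.
No further eliminations apply; Carol can still be any of black, white.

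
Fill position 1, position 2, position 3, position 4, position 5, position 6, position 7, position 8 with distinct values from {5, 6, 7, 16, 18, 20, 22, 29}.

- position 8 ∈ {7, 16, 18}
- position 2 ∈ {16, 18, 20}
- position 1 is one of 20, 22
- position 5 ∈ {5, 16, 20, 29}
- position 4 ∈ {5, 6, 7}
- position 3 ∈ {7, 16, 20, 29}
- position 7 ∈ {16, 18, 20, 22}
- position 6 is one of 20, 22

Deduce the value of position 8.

The 8 variables together cover exactly {5, 6, 7, 16, 18, 20, 22, 29} — 8 values for 8 variables — and 6 appears only in position 4's list, so position 4 = 6.
Among the 7 still-open variables, 5 fits only position 5 (and all 7 values in {5, 7, 16, 18, 20, 22, 29} must be used), so position 5 = 5.
The 6 still-open variables draw from only 6 values {7, 16, 18, 20, 22, 29}, so each is used; only position 3 can be 29, hence position 3 = 29.
The 5 still-open variables together cover exactly {7, 16, 18, 20, 22} — 5 values for 5 variables — and 7 appears only in position 8's list, so position 8 = 7.

7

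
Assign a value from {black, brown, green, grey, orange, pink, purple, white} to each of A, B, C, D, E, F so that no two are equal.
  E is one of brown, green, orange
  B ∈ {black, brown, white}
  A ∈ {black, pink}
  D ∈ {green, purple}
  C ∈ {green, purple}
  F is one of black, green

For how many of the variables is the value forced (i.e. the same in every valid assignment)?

2

C and D between them cover only {green, purple} — a naked pair. Remove those values from E, F.
F must be black (only option left). Strike black from A, B.
A's domain is down to {pink}, so A = pink.
Determined: A=pink, F=black. The other variables each still have more than one consistent value. That makes 2.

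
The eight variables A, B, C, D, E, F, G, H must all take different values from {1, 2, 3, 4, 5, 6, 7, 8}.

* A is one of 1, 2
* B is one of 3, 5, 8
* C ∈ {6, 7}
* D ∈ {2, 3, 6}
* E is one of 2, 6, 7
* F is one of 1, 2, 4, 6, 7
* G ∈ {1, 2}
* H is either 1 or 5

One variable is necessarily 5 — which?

Among the 8 variables, 4 fits only F (and all 8 values in {1, 2, 3, 4, 5, 6, 7, 8} must be used), so F = 4.
Among the 7 still-open variables, 8 fits only B (and all 7 values in {1, 2, 3, 5, 6, 7, 8} must be used), so B = 8.
Among the 6 still-open variables, 3 fits only D (and all 6 values in {1, 2, 3, 5, 6, 7} must be used), so D = 3.
The 5 still-open variables draw from only 5 values {1, 2, 5, 6, 7}, so each is used; only H can be 5, hence H = 5.

H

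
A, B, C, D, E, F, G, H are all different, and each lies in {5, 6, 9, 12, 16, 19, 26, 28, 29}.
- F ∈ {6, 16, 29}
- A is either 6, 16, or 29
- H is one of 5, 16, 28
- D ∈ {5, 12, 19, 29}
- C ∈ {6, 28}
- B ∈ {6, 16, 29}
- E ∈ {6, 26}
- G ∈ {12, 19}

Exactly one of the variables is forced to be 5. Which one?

The 8 variables together cover exactly {5, 6, 12, 16, 19, 26, 28, 29} — 8 values for 8 variables — and 26 appears only in E's list, so E = 26.
A, B, F between them cover only {6, 16, 29} — a naked triple. Remove those values from C, D, H.
That leaves C = 28. Remove 28 from H.
So 5 goes to H.

H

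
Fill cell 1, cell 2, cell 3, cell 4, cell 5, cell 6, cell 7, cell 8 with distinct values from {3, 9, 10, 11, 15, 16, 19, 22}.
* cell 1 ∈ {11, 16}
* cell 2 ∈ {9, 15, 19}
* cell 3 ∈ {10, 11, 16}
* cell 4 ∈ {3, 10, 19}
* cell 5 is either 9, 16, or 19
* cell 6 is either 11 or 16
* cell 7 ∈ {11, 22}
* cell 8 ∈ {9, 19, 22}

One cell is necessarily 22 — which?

The 8 variables draw from only 8 values {3, 9, 10, 11, 15, 16, 19, 22}, so each is used; only cell 4 can be 3, hence cell 4 = 3.
The 7 still-open variables draw from only 7 values {9, 10, 11, 15, 16, 19, 22}, so each is used; only cell 3 can be 10, hence cell 3 = 10.
The 6 still-open variables together cover exactly {9, 11, 15, 16, 19, 22} — 6 values for 6 variables — and 15 appears only in cell 2's list, so cell 2 = 15.
cell 1 and cell 6 between them cover only {11, 16} — a naked pair. Remove those values from cell 5, cell 7.
So 22 goes to cell 7.

cell 7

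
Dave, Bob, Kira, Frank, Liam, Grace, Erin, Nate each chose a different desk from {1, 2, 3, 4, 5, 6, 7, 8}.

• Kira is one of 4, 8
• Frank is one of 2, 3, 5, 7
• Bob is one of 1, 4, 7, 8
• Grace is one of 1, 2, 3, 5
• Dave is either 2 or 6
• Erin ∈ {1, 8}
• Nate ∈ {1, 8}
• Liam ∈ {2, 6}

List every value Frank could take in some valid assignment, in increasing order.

Dave and Liam share exactly the 2 values {2, 6}; by pigeonhole those values go to them, so strike 2, 6 from Frank, Grace.
Erin and Nate between them cover only {1, 8} — a naked pair. Remove those values from Bob, Kira, Grace.
Kira's domain is down to {4}, so Kira = 4. Strike 4 from Bob.
Bob has just one choice, so Bob = 7. Strike 7 from Frank.
No further eliminations apply; Frank can still be any of 3, 5.

3, 5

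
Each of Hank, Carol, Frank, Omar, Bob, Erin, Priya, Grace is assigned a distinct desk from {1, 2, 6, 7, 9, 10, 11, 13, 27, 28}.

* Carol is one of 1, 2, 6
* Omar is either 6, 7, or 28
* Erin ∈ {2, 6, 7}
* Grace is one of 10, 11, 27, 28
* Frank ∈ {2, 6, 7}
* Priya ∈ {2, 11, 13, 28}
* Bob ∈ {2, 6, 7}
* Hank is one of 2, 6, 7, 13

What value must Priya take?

Frank, Bob, Erin between them cover only {2, 6, 7} — a naked triple. Remove those values from Hank, Carol, Omar, Priya.
Hank must be 13 (only option left). So Priya can't be 13.
Carol has just one choice, so Carol = 1.
Omar's domain is down to {28}, so Omar = 28. Strike 28 from Priya, Grace.
So Priya = 11.

11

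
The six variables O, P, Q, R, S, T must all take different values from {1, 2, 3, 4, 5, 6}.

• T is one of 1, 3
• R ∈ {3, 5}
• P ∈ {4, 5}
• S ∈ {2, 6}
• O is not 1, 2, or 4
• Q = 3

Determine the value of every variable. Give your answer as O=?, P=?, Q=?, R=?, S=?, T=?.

O=6, P=4, Q=3, R=5, S=2, T=1

Q has just one choice, so Q = 3. Remove 3 from O, R, T.
That leaves R = 5. Eliminate 5 elsewhere: O, P.
T must be 1 (only option left).
That leaves O = 6. Remove 6 from S.
P must be 4 (only option left).
S must be 2 (only option left).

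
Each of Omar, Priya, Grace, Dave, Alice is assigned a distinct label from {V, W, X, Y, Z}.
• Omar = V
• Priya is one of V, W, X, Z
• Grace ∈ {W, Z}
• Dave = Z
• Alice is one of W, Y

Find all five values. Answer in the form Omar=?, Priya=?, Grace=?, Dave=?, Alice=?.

Omar=V, Priya=X, Grace=W, Dave=Z, Alice=Y

Omar has just one choice, so Omar = V. Strike V from Priya.
Dave must be Z (only option left). Eliminate Z elsewhere: Priya, Grace.
Grace has just one choice, so Grace = W. Strike W from Priya, Alice.
Alice's domain is down to {Y}, so Alice = Y.
Priya's domain is down to {X}, so Priya = X.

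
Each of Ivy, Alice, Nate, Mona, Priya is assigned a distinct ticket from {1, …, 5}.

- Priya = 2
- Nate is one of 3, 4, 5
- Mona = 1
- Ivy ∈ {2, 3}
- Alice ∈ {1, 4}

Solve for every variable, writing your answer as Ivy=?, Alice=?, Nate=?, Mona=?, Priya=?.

Mona's domain is down to {1}, so Mona = 1. Remove 1 from Alice.
Priya's domain is down to {2}, so Priya = 2. Strike 2 from Ivy.
Ivy has just one choice, so Ivy = 3. Remove 3 from Nate.
That leaves Alice = 4. So Nate can't be 4.
That leaves Nate = 5.

Ivy=3, Alice=4, Nate=5, Mona=1, Priya=2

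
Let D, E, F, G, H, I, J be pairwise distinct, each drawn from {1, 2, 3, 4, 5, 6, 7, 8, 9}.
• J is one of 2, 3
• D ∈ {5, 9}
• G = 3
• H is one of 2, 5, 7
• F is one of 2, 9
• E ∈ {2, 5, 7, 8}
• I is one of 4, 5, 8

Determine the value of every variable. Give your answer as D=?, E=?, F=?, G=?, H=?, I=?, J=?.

D=5, E=8, F=9, G=3, H=7, I=4, J=2

G must be 3 (only option left). So J can't be 3.
J's domain is down to {2}, so J = 2. So E, F, H can't be 2.
F's domain is down to {9}, so F = 9. Remove 9 from D.
D's domain is down to {5}, so D = 5. Strike 5 from E, H, I.
H must be 7 (only option left). Eliminate 7 elsewhere: E.
E's domain is down to {8}, so E = 8. So I can't be 8.
I's domain is down to {4}, so I = 4.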